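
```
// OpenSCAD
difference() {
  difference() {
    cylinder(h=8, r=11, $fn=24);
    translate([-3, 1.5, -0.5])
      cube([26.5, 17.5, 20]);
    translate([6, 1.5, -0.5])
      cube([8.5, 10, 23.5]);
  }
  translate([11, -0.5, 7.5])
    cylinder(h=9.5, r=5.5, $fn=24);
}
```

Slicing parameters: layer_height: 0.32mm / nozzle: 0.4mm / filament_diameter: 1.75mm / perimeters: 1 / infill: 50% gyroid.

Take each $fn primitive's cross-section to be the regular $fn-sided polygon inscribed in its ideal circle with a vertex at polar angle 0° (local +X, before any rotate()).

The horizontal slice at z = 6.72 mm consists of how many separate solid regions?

At z = 6.72 mm: the r=11 cylinder contributes a regular 24-gon of circumradius 11; the cube at (-3, 1.5) is present — its section is the full 26.5×17.5 rectangle; the cube at (6, 1.5) is present — its section is the full 8.5×10 rectangle; Taking the first minus the rest: starting from the r=11 cylinder, the 26.5×17.5 cube at (-3, 1.5) partially overlaps it — only the 105.50 mm² overlap (of its 463.75 mm²) is removed, clipping the outline; the 8.5×10 cube at (6, 1.5) misses the remaining region (no effect) — 1 connected region; the cylinder at (11, -0.5) does not reach this height (z outside [7.5, 17]); Taking the first minus the rest: none of the subtracted shapes is present at this height, so that combined region is unchanged — 1 connected region. The result has 1 disconnected region.

1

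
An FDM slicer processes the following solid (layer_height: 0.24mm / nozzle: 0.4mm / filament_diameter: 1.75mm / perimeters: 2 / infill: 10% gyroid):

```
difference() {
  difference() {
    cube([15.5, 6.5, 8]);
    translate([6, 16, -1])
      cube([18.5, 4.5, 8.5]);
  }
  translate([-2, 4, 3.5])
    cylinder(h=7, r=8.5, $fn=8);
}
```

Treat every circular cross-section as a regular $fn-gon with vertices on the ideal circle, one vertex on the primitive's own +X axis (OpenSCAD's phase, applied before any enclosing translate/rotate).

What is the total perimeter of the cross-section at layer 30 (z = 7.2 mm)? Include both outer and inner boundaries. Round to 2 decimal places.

34.23 mm

At z = 7.2 mm: the cube is present — its section is the full 15.5×6.5 rectangle (perimeter 44.00 mm); the cube at (6, 16) (footprint 18.5×4.5) is included at this height (perimeter 46.00 mm); Subtracting the remaining from the first: starting from the 15.5×6.5 cube, the 18.5×4.5 cube at (6, 16) misses the remaining region (no effect) — boundary = 44.00 mm; the cylinder at (-2, 4): section is a regular 8-gon, circumradius r=8.5 (perimeter = 2·8·8.500·sin(180°/8) = 52.04 mm); Subtracting the remaining from the first: starting from that combined region, the r=8.5 cylinder at (-2, 4) partially overlaps it — only the 37.64 mm² overlap (of its 204.35 mm²) is removed, clipping the outline — boundary = 34.23 mm. Overall, the cross-section is a single solid region. Total boundary length (outer) = 34.23 mm.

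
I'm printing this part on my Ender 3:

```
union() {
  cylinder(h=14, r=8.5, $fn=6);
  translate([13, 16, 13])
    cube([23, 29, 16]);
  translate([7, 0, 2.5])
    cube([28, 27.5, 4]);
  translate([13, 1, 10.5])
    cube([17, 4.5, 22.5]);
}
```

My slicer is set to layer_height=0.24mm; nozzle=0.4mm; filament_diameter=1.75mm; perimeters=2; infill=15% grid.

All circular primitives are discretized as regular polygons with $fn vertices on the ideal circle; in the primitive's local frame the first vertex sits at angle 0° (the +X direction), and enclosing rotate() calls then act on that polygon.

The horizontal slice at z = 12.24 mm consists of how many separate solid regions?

2

At z = 12.24 mm: the cylinder: section is a regular 6-gon, circumradius r=8.5; the cube at (13, 16) is not intersected at this z (z outside [13, 29]); the cube at (7, 0) is not intersected at this z (z outside [2.5, 6.5]); the cube at (13, 1) (footprint 17×4.5) is included at this height; Merging all regions: the 2 present regions are separate (no shared area or edge), so areas and boundary lengths simply add and each stays a separate island — 2 connected regions. The result has 2 disconnected regions.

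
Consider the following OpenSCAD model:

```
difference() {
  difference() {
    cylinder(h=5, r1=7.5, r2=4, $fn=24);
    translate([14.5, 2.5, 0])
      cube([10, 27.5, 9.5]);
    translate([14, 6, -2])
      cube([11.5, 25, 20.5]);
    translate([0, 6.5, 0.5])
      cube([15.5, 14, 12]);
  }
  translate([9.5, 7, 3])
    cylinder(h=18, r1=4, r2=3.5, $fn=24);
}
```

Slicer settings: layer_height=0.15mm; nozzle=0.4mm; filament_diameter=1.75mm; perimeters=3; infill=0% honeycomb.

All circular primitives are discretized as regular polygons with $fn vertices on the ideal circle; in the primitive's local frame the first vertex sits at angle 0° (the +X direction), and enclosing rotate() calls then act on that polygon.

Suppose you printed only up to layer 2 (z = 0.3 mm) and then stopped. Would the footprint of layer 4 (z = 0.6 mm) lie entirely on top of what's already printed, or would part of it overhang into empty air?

entirely on top

Compare the two slices. At z = 0.3: the cone: at t=0.060 of its height the radius interpolates to r₁+(r₂−r₁)t = 7.290, giving a regular 24-gon of that circumradius (area = (24/2)·7.290²·sin(360°/24) = 165.06 mm²); the 10×27.5 cube at (14.5, 2.5) contributes its full rectangle (area 275.00 mm²); the cube at (14, 6) (footprint 11.5×25) is included at this height (area 287.50 mm²); the cube at (0, 6.5) is not intersected at this z (z outside [0.5, 12.5]); After the difference (first − rest): starting from the cone (165.06 mm²), the 10×27.5 cube at (14.5, 2.5) misses the remaining region (no effect); the 11.5×25 cube at (14, 6) misses the remaining region (no effect) — area = 165.06 mm²; the cone at (9.5, 7) does not reach this height (z outside [3, 21]); Subtracting the remaining from the first: none of the subtracted shapes is present at this height, so that combined region is unchanged — area = 165.06 mm². At z = 0.6: the cone: at t=0.120 of its height the radius interpolates to r₁+(r₂−r₁)t = 7.080, giving a regular 24-gon of that circumradius (area = (24/2)·7.080²·sin(360°/24) = 155.68 mm²); the cube at (14.5, 2.5) is present — its section is the full 10×27.5 rectangle (area 275.00 mm²); the 11.5×25 cube at (14, 6) contributes its full rectangle (area 287.50 mm²); the 15.5×14 cube at (0, 6.5) contributes its full rectangle (area 217.00 mm²); Subtracting the remaining from the first: starting from the cone (155.68 mm²), the 10×27.5 cube at (14.5, 2.5) misses the remaining region (no effect); the 11.5×25 cube at (14, 6) misses the remaining region (no effect); the 15.5×14 cube at (0, 6.5) partially overlaps it — only the 0.98 mm² overlap (of its 217.00 mm²) is removed, clipping the outline — area = 154.70 mm²; the cone at (9.5, 7) does not reach this height (z outside [3, 21]); Subtracting the remaining from the first: none of the subtracted shapes is present at this height, so that combined region is unchanged — area = 154.70 mm². Checking containment: the cross-section at z = 0.6 is a subset of the cross-section at z = 0.3.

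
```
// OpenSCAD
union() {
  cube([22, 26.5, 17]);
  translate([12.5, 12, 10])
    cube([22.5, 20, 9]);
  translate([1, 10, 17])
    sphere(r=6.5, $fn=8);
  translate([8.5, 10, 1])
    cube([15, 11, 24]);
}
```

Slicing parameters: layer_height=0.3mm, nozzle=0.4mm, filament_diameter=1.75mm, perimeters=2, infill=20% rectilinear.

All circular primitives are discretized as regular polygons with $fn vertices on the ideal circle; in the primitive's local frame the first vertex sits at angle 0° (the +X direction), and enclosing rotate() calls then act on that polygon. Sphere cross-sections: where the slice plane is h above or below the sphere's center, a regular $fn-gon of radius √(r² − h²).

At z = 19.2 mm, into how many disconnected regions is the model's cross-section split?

At z = 19.2 mm: the cube does not reach this height (z outside [0, 17]); the cube at (12.5, 12) does not reach this height (z outside [10, 19]); the sphere at (1, 10): section is a regular 8-gon, circumradius = √(r²−h²) = √(6.5²−2.2²) = 6.116; the 15×11 cube at (8.5, 10) contributes its full rectangle; Combining (union): the 2 present regions are separate (no shared area or edge), so areas and boundary lengths simply add and each stays a separate island — 2 connected regions. The result has 2 disconnected regions.

2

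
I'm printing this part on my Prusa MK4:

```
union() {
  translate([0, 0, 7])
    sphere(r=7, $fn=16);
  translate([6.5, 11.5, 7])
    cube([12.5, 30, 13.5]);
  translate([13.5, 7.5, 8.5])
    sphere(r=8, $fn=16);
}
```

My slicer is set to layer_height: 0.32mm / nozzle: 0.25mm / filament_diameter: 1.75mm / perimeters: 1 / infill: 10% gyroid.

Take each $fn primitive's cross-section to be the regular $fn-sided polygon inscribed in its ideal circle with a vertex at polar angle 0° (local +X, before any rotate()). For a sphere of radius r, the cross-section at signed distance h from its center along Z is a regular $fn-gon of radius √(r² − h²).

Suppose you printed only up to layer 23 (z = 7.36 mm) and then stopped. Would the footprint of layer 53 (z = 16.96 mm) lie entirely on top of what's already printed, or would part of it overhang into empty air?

entirely on top

Compare the two slices. At z = 7.36: the sphere: section is a regular 16-gon, circumradius = √(r²−h²) = √(7²−0.36²) = 6.991 (area = (16/2)·6.991²·sin(360°/16) = 149.62 mm²); the 12.5×30 cube at (6.5, 11.5) contributes its full rectangle (area 375.00 mm²); the sphere at (13.5, 7.5): section is a regular 16-gon, circumradius = √(r²−h²) = √(8²−1.14²) = 7.918 (area = (16/2)·7.918²·sin(360°/16) = 191.96 mm²); Merging all regions: the regions partially overlap — summed areas 716.57 mm² minus the doubly-counted overlap 35.24 mm² gives 681.33 mm² — area = 681.33 mm². At z = 16.96: the sphere is absent (|z−center|=9.960 > r=7); the cube at (6.5, 11.5) (footprint 12.5×30) is included at this height (area 375.00 mm²); the sphere at (13.5, 7.5) does not reach this height (|z−center|=8.460 > r=8); Combining (union): only the 12.5×30 cube at (6.5, 11.5) is present, so the union is just that shape — area = 375.00 mm². Checking containment: the cross-section at z = 16.96 is a subset of the cross-section at z = 7.36.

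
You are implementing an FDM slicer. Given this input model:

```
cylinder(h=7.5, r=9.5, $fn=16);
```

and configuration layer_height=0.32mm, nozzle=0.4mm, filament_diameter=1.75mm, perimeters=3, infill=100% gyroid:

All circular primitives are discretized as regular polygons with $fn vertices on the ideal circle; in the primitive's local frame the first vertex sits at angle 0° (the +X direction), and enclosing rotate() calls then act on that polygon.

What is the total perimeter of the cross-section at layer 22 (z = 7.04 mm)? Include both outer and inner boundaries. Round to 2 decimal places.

At z = 7.04 mm: the cylinder: section is a regular 16-gon, circumradius r=9.5 (perimeter = 2·16·9.500·sin(180°/16) = 59.31 mm). Overall, the cross-section is a single solid region. Total boundary length (outer) = 59.31 mm.

59.31 mm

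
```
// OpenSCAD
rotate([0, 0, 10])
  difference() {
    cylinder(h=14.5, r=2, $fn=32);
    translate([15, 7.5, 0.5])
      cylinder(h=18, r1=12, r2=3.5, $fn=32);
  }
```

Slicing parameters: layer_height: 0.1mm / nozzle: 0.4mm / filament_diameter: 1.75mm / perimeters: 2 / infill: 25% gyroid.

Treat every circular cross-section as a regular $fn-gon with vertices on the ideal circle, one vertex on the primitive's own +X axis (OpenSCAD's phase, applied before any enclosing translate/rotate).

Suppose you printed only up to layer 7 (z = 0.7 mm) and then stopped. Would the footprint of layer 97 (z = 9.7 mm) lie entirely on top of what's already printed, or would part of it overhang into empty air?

entirely on top

Compare the two slices. At z = 0.7: the cylinder: section is a regular 32-gon, circumradius r=2 (area = (32/2)·2.000²·sin(360°/32) = 12.49 mm²); the cone at (15, 7.5): at t=0.011 of its height the radius interpolates to r₁+(r₂−r₁)t = 11.906, giving a regular 32-gon of that circumradius (area = (32/2)·11.906²·sin(360°/32) = 442.44 mm²); Subtracting the remaining from the first: starting from the r=2 cylinder (12.49 mm²), the cone at (15, 7.5) misses the remaining region (no effect) — area = 12.49 mm²; (whole slice rotated 10° about Z — lengths, areas and connectivity unchanged). At z = 9.7: the r=2 cylinder contributes a regular 32-gon of circumradius 2 (area = (32/2)·2.000²·sin(360°/32) = 12.49 mm²); the cone at (15, 7.5) contributes a regular 32-gon of circumradius 7.656 (interpolated between r1=12 and r2=3.5 at t=0.511) (area = (32/2)·7.656²·sin(360°/32) = 182.94 mm²); Subtracting the remaining from the first: starting from the r=2 cylinder (12.49 mm²), the cone at (15, 7.5) misses the remaining region (no effect) — area = 12.49 mm²; (whole slice rotated 10° about Z — lengths, areas and connectivity unchanged). Checking containment: the cross-section at z = 9.7 is a subset of the cross-section at z = 0.7.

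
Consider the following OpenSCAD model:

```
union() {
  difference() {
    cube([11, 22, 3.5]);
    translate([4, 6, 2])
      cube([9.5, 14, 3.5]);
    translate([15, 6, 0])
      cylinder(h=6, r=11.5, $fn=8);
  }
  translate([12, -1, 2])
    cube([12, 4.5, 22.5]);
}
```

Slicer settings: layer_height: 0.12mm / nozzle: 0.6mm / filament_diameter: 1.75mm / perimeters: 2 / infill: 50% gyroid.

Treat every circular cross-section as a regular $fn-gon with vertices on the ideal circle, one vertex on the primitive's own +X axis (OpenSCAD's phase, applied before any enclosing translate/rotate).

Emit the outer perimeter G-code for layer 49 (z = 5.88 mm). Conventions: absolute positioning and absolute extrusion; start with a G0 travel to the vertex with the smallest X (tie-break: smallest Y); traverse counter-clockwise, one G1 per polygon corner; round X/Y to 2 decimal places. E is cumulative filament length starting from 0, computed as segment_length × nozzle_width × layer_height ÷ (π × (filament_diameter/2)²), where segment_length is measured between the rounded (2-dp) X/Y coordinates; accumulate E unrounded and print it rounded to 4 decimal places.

At z = 5.88 mm: the cube does not reach this height (z outside [0, 3.5]); the cube at (4, 6) is absent (z outside [2, 5.5]); the r=11.5 cylinder at (15, 6) gives a regular 8-gon of circumradius 11.5 (constant along its height); Subtracting the remaining from the first: the first operand is absent here, so nothing remains; the cube at (12, -1) (footprint 12×4.5) is included at this height; Taking the union: only the 12×4.5 cube at (12, -1) is present, so the union is just that shape — 1 connected region. The outline is a single polygon with 4 vertices. Extrusion per mm of travel: 0.6 × 0.12 / (π × 0.875²) = 0.029934. Accumulating E over each segment gives final E = 0.9878.

G0 X12.00 Y-1.00 Z5.88
G1 X24.00 Y-1.00 E0.3592
G1 X24.00 Y3.50 E0.4939
G1 X12.00 Y3.50 E0.8531
G1 X12.00 Y-1.00 E0.9878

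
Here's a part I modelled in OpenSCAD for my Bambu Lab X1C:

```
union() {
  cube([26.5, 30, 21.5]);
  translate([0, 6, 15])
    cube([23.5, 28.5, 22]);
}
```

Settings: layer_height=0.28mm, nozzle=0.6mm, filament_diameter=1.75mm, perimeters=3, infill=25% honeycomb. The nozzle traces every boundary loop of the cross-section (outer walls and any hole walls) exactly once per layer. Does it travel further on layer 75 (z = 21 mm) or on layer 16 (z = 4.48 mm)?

layer 75 (z = 21 mm)

Layer 75 (z = 21): the 26.5×30 cube contributes its full rectangle (perimeter 113.00 mm); the cube at (0, 6) (footprint 23.5×28.5) is included at this height (perimeter 104.00 mm); Combining (union): the regions partially overlap (shared area 564.00 mm²), so the edge portions inside another operand are dropped and the merged outline is re-measured after clipping — boundary = 122.00 mm. So its perimeter = 122.00 mm. Layer 16 (z = 4.48): the cube (footprint 26.5×30) is included at this height (perimeter 113.00 mm); the cube at (0, 6) is not intersected at this z (z outside [15, 37]); Merging all regions: only the 26.5×30 cube is present, so the union is just that shape — boundary = 113.00 mm. So its perimeter = 113.00 mm. Layer 75 is larger (122.00 vs 113.00 mm).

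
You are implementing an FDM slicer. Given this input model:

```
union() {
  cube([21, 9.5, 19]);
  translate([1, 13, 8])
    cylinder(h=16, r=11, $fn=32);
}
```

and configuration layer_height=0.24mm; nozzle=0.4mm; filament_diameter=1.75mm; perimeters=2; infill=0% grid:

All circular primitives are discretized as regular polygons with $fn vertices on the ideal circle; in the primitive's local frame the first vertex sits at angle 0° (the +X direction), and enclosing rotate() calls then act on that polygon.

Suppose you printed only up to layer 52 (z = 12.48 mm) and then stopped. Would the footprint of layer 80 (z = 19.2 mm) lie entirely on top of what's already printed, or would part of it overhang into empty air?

entirely on top

Compare the two slices. At z = 12.48: the cube (footprint 21×9.5) is included at this height (area 199.50 mm²); the cylinder at (1, 13): section is a regular 32-gon, circumradius r=11 (area = (32/2)·11.000²·sin(360°/32) = 377.69 mm²); Taking the union: the regions partially overlap — summed areas 577.19 mm² minus the doubly-counted overlap 64.17 mm² gives 513.03 mm² — area = 513.03 mm². At z = 19.2: the cube does not reach this height (z outside [0, 19]); the r=11 cylinder at (1, 13) gives a regular 32-gon of circumradius 11 (constant along its height) (area = (32/2)·11.000²·sin(360°/32) = 377.69 mm²); Combining (union): only the r=11 cylinder at (1, 13) is present, so the union is just that shape — area = 377.69 mm². Checking containment: the cross-section at z = 19.2 is a subset of the cross-section at z = 12.48.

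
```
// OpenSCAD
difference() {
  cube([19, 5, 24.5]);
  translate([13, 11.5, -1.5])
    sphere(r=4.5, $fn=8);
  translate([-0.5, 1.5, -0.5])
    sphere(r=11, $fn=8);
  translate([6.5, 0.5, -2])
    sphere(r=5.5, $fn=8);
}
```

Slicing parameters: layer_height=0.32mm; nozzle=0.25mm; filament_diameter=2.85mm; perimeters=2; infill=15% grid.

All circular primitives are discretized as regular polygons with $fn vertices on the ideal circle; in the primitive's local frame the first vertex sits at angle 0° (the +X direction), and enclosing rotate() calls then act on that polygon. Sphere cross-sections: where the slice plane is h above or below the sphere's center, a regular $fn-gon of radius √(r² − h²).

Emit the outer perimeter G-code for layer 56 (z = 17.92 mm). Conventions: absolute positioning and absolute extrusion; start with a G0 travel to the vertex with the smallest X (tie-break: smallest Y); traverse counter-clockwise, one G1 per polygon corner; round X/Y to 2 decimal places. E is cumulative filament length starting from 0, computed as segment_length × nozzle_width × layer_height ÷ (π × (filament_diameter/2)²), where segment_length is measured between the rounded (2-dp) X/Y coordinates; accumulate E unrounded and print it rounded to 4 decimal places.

G0 X0.00 Y0.00 Z17.92
G1 X19.00 Y0.00 E0.2383
G1 X19.00 Y5.00 E0.3010
G1 X0.00 Y5.00 E0.5392
G1 X0.00 Y0.00 E0.6019

At z = 17.92 mm: the cube is present — its section is the full 19×5 rectangle; the sphere at (13, 11.5) is absent (|z−center|=19.420 > r=4.5); the sphere at (-0.5, 1.5) is not intersected at this z (|z−center|=18.420 > r=11); the sphere at (6.5, 0.5) does not reach this height (|z−center|=19.920 > r=5.5); Subtracting the remaining from the first: none of the subtracted shapes is present at this height, so the 19×5 cube is unchanged — 1 connected region. The outline is a single polygon with 4 vertices. Extrusion per mm of travel: 0.25 × 0.32 / (π × 1.425²) = 0.012540. Accumulating E over each segment gives final E = 0.6019.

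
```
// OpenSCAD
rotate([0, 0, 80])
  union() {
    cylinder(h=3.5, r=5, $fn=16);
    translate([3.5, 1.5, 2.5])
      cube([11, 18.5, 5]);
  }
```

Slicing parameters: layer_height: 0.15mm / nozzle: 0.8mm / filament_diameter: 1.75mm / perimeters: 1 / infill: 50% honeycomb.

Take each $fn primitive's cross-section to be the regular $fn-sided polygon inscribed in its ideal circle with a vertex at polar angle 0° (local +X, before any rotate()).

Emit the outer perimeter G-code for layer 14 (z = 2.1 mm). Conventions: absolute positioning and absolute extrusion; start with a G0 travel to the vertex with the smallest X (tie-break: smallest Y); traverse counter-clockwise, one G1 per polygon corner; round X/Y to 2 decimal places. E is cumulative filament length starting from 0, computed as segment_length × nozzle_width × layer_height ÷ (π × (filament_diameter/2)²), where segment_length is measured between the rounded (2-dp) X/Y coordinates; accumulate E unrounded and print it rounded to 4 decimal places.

G0 X-4.92 Y0.87 Z2.10
G1 X-4.88 Y-1.08 E0.0973
G1 X-4.10 Y-2.87 E0.1947
G1 X-2.69 Y-4.22 E0.2921
G1 X-0.87 Y-4.92 E0.3894
G1 X1.08 Y-4.88 E0.4867
G1 X2.87 Y-4.10 E0.5841
G1 X4.22 Y-2.69 E0.6815
G1 X4.92 Y-0.87 E0.7788
G1 X4.88 Y1.08 E0.8761
G1 X4.10 Y2.87 E0.9735
G1 X2.69 Y4.22 E1.0709
G1 X0.87 Y4.92 E1.1682
G1 X-1.08 Y4.88 E1.2655
G1 X-2.87 Y4.10 E1.3629
G1 X-4.22 Y2.69 E1.4603
G1 X-4.92 Y0.87 E1.5576

At z = 2.1 mm: the cylinder: section is a regular 16-gon, circumradius r=5; the cube at (3.5, 1.5) is absent (z outside [2.5, 7.5]); Taking the union: only the r=5 cylinder is present, so the union is just that shape — 1 connected region; (whole slice rotated 80° about Z — lengths, areas and connectivity unchanged). The outline is a single polygon with 16 vertices. Extrusion per mm of travel: 0.8 × 0.15 / (π × 0.875²) = 0.049890. Accumulating E over each segment gives final E = 1.5576.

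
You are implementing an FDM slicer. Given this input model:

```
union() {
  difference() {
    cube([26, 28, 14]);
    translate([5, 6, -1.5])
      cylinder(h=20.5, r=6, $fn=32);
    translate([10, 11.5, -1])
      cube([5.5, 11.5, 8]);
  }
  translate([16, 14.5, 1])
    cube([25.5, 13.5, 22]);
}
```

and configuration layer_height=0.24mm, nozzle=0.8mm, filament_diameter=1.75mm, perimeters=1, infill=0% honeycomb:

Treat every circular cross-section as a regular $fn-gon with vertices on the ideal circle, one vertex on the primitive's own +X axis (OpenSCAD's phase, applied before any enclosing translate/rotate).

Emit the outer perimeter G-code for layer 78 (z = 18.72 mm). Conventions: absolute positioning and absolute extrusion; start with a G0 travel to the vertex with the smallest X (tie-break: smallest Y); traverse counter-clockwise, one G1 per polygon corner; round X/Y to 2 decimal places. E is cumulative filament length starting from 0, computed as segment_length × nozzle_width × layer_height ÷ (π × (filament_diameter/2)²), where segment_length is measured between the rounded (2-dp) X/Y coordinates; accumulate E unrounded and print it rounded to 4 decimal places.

G0 X16.00 Y14.50 Z18.72
G1 X41.50 Y14.50 E2.0355
G1 X41.50 Y28.00 E3.1131
G1 X16.00 Y28.00 E5.1487
G1 X16.00 Y14.50 E6.2263

At z = 18.72 mm: the cube is not intersected at this z (z outside [0, 14]); the r=6 cylinder at (5, 6) gives a regular 32-gon of circumradius 6 (constant along its height); the cube at (10, 11.5) is absent (z outside [-1, 7]); After the difference (first − rest): the first operand is absent here, so nothing remains; the cube at (16, 14.5) is present — its section is the full 25.5×13.5 rectangle; Combining (union): only the 25.5×13.5 cube at (16, 14.5) is present, so the union is just that shape — 1 connected region. The outline is a single polygon with 4 vertices. Extrusion per mm of travel: 0.8 × 0.24 / (π × 0.875²) = 0.079824. Accumulating E over each segment gives final E = 6.2263.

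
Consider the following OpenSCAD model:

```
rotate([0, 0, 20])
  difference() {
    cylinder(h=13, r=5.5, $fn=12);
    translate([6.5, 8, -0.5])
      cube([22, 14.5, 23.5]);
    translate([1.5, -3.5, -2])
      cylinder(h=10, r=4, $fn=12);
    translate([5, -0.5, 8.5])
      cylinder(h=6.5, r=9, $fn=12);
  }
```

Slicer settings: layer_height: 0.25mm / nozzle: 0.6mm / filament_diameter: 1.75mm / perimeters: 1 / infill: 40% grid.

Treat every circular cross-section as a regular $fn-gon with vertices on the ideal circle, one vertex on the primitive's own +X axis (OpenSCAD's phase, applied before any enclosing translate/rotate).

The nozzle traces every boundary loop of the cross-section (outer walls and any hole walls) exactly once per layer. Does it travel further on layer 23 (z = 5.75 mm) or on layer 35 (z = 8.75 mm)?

layer 23 (z = 5.75 mm)

Layer 23 (z = 5.75): the r=5.5 cylinder gives a regular 12-gon of circumradius 5.5 (constant along its height) (perimeter = 2·12·5.500·sin(180°/12) = 34.16 mm); the 22×14.5 cube at (6.5, 8) contributes its full rectangle (perimeter 73.00 mm); the r=4 cylinder at (1.5, -3.5) gives a regular 12-gon of circumradius 4 (constant along its height) (perimeter = 2·12·4.000·sin(180°/12) = 24.85 mm); the cylinder at (5, -0.5) does not reach this height (z outside [8.5, 15]); Subtracting the remaining from the first: starting from the r=5.5 cylinder, the 22×14.5 cube at (6.5, 8) misses the remaining region (no effect); the r=4 cylinder at (1.5, -3.5) partially overlaps it — only the 32.17 mm² overlap (of its 48.00 mm²) is removed, clipping the outline — boundary = 37.34 mm; (whole slice rotated 20° about Z — lengths, areas and connectivity unchanged). So its perimeter = 37.34 mm. Layer 35 (z = 8.75): the r=5.5 cylinder contributes a regular 12-gon of circumradius 5.5 (perimeter = 2·12·5.500·sin(180°/12) = 34.16 mm); the cube at (6.5, 8) is present — its section is the full 22×14.5 rectangle (perimeter 73.00 mm); the cylinder at (1.5, -3.5) is absent (z outside [-2, 8]); the r=9 cylinder at (5, -0.5) gives a regular 12-gon of circumradius 9 (constant along its height) (perimeter = 2·12·9.000·sin(180°/12) = 55.90 mm); After the difference (first − rest): starting from the r=5.5 cylinder, the 22×14.5 cube at (6.5, 8) misses the remaining region (no effect); the r=9 cylinder at (5, -0.5) partially overlaps it — only the 79.04 mm² overlap (of its 243.00 mm²) is removed, clipping the outline — boundary = 22.57 mm; (whole slice rotated 20° about Z — lengths, areas and connectivity unchanged). So its perimeter = 22.57 mm. Layer 23 is larger (37.34 vs 22.57 mm).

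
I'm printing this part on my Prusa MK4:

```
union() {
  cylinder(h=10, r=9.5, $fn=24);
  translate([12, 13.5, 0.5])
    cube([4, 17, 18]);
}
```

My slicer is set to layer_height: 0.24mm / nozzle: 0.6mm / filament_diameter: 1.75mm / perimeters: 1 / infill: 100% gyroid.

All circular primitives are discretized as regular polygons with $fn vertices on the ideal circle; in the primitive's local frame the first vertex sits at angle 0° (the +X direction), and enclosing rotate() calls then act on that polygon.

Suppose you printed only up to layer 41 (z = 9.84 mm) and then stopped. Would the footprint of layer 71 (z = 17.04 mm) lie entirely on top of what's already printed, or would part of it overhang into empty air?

entirely on top

Compare the two slices. At z = 9.84: the r=9.5 cylinder gives a regular 24-gon of circumradius 9.5 (constant along its height) (area = (24/2)·9.500²·sin(360°/24) = 280.30 mm²); the 4×17 cube at (12, 13.5) contributes its full rectangle (area 68.00 mm²); Taking the union: the 2 present regions are separate (no shared area or edge), so areas and boundary lengths simply add and each stays a separate island — area = 348.30 mm². At z = 17.04: the cylinder does not reach this height (z outside [0, 10]); the cube at (12, 13.5) is present — its section is the full 4×17 rectangle (area 68.00 mm²); Merging all regions: only the 4×17 cube at (12, 13.5) is present, so the union is just that shape — area = 68.00 mm². Checking containment: the cross-section at z = 17.04 is a subset of the cross-section at z = 9.84.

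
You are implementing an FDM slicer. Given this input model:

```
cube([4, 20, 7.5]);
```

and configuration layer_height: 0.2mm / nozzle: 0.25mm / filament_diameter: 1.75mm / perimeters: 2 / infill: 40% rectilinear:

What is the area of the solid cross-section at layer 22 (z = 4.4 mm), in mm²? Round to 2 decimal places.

At z = 4.4 mm: the cube is present — its section is the full 4×20 rectangle (area 80.00 mm²). Overall, the cross-section is a single solid region. Net area = 80.00 mm².

80.00 mm²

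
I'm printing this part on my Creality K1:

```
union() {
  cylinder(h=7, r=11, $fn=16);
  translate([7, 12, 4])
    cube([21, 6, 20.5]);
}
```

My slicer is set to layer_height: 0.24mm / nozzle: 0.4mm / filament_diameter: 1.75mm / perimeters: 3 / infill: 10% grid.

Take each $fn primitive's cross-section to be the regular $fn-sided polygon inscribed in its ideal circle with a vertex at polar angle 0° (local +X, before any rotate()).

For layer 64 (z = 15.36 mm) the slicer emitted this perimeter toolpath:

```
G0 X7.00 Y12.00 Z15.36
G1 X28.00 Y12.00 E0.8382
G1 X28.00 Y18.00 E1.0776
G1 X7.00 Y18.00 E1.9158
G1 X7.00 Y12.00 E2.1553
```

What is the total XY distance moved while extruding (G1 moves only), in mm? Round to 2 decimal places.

54.00 mm

Sum the Euclidean lengths of each G1 segment: total = 54.00 mm.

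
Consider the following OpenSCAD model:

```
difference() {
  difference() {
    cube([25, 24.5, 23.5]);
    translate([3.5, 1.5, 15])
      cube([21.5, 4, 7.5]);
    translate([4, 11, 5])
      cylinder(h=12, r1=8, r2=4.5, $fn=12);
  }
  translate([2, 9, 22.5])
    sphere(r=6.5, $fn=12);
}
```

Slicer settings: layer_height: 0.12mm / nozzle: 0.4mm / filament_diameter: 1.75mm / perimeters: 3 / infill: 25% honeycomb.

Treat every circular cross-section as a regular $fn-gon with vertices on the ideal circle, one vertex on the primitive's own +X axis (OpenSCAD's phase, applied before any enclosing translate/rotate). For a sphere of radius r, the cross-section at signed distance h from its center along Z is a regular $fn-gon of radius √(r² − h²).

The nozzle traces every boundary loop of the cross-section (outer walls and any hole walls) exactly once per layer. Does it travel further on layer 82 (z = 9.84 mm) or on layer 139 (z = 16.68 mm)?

layer 139 (z = 16.68 mm)

Layer 82 (z = 9.84): the cube is present — its section is the full 25×24.5 rectangle (perimeter 99.00 mm); the cube at (3.5, 1.5) is absent (z outside [15, 22.5]); the cone at (4, 11) (r1=8→r2=4.5) has section circumradius 6.588 here — a regular 12-gon (perimeter = 2·12·6.588·sin(180°/12) = 40.92 mm); Subtracting the remaining from the first: starting from the 25×24.5 cube, the cone at (4, 11) partially overlaps it — only the 113.16 mm² overlap (of its 130.22 mm²) is removed, clipping the outline — boundary = 118.28 mm; the sphere at (2, 9) does not reach this height (|z−center|=12.660 > r=6.5); Subtracting the remaining from the first: none of the subtracted shapes is present at this height, so that combined region is unchanged — boundary = 118.28 mm. So its perimeter = 118.28 mm. Layer 139 (z = 16.68): the cube is present — its section is the full 25×24.5 rectangle (perimeter 99.00 mm); the cube at (3.5, 1.5) is present — its section is the full 21.5×4 rectangle (perimeter 51.00 mm); the cone at (4, 11): at t=0.973 of its height the radius interpolates to r₁+(r₂−r₁)t = 4.593, giving a regular 12-gon of that circumradius (perimeter = 2·12·4.593·sin(180°/12) = 28.53 mm); Taking the first minus the rest: starting from the 25×24.5 cube, the 21.5×4 cube at (3.5, 1.5) lies inside it touching the edge (removes its full 86.00 mm²); the cone at (4, 11) partially overlaps it — only the 61.98 mm² overlap (of its 63.30 mm²) is removed, clipping the outline — boundary = 161.52 mm; the r=6.5 sphere at (2, 9) slices to a regular 12-gon of circumradius 2.894 (√(r²−h²) with h=5.82 from center) (perimeter = 2·12·2.894·sin(180°/12) = 17.98 mm); Taking the first minus the rest: starting from the result so far, the r=6.5 sphere at (2, 9) partially overlaps it — only the 3.28 mm² overlap (of its 25.13 mm²) is removed, clipping the outline — boundary = 159.31 mm. So its perimeter = 159.31 mm. Layer 139 is larger (159.31 vs 118.28 mm).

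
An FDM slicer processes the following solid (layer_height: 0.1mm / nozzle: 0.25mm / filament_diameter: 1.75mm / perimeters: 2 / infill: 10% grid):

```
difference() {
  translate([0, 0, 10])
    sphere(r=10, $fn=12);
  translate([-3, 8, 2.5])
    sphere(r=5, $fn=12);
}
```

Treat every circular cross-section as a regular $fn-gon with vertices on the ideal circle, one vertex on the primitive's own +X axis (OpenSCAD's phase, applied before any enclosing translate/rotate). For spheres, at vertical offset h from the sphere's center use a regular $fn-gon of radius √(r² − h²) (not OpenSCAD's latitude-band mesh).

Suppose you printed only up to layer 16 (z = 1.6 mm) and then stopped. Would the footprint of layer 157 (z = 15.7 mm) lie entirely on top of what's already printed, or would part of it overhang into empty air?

part overhangs

Compare the two slices. At z = 1.6: the r=10 sphere contributes a regular 12-gon of circumradius √(10²−8.4²) = 5.426 (area = (12/2)·5.426²·sin(360°/12) = 88.32 mm²); the sphere at (-3, 8): section is a regular 12-gon, circumradius = √(r²−h²) = √(5²−0.9²) = 4.918 (area = (12/2)·4.918²·sin(360°/12) = 72.57 mm²); After the difference (first − rest): starting from the r=10 sphere (88.32 mm²), the r=5 sphere at (-3, 8) partially overlaps it — only the 5.70 mm² overlap (of its 72.57 mm²) is removed, clipping the outline — area = 82.62 mm². At z = 15.7: the sphere: section is a regular 12-gon, circumradius = √(r²−h²) = √(10²−5.7²) = 8.216 (area = (12/2)·8.216²·sin(360°/12) = 202.53 mm²); the sphere at (-3, 8) is not intersected at this z (|z−center|=13.200 > r=5); Subtracting the remaining from the first: none of the subtracted shapes is present at this height, so the r=10 sphere is unchanged — area = 202.53 mm². Checking containment: at z = 15.7 the cross-section extends beyond the z = 1.6 cross-section by about 119.91 mm².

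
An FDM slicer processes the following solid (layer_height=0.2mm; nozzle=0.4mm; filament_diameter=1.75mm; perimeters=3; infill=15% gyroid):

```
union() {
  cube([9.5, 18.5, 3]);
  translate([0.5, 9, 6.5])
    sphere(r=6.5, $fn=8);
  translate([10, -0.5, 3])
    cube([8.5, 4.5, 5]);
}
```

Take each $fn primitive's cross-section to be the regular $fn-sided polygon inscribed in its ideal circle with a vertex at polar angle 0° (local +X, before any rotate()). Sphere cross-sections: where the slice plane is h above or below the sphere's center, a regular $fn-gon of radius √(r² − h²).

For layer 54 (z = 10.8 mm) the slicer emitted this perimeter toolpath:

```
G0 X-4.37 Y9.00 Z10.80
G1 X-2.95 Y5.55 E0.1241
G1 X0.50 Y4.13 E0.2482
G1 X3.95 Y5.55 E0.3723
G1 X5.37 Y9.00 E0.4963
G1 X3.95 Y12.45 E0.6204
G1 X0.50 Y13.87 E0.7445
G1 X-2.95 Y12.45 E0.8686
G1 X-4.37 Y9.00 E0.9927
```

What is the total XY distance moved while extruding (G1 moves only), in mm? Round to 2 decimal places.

29.85 mm

Sum the Euclidean lengths of each G1 segment: total = 29.85 mm.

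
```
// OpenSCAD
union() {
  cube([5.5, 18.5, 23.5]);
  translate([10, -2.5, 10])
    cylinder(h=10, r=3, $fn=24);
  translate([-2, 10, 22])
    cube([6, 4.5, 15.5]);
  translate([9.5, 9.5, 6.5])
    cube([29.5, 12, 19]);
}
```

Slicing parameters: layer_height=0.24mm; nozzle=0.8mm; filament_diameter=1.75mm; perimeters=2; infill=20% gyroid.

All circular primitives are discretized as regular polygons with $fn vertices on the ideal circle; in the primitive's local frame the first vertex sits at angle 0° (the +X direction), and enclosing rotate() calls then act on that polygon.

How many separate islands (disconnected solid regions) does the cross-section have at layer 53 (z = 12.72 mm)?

3

At z = 12.72 mm: the cube is present — its section is the full 5.5×18.5 rectangle; the r=3 cylinder at (10, -2.5) gives a regular 24-gon of circumradius 3 (constant along its height); the cube at (-2, 10) is not intersected at this z (z outside [22, 37.5]); the 29.5×12 cube at (9.5, 9.5) contributes its full rectangle; Taking the union: the 3 present regions are separate (no shared area or edge), so areas and boundary lengths simply add and each stays a separate island — 3 connected regions. Overall, the cross-section has 3 separate islands. Island count = 3.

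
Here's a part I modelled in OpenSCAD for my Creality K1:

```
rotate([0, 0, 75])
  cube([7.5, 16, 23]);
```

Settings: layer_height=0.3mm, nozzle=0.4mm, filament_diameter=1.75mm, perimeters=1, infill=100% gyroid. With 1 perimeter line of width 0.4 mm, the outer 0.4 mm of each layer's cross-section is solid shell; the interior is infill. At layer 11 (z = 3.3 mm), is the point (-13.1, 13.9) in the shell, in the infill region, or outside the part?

At z = 3.3 mm: the cube (footprint 7.5×16) is included at this height; (rotated 75° about Z; rotation is an isometry so areas/perimeters/island counts are preserved). Overall, the cross-section is a single solid region. Undo the 75° rotation: the query point maps to (10.036, 16.251) in the un-rotated model frame. The nearest boundary edge runs (7.50, 0.00)→(7.50, 16.00); distance from the point to it = 2.55 mm. The point is not inside any of the regions above, so it lies outside the cross-section (2.55 mm from the nearest boundary).

outside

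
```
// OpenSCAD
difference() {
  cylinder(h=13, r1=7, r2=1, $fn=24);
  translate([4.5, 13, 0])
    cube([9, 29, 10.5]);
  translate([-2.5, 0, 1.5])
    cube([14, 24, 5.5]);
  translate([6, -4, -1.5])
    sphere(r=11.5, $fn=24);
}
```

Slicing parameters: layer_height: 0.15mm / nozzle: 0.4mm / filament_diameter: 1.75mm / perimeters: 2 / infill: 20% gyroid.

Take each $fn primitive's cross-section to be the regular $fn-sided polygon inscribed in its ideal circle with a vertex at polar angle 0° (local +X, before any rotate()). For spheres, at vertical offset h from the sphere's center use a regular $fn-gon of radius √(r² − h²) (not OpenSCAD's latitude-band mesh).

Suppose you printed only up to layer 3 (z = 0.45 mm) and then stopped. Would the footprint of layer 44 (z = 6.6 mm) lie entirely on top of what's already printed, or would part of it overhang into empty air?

Compare the two slices. At z = 0.45: the cone contributes a regular 24-gon of circumradius 6.792 (interpolated between r1=7 and r2=1 at t=0.035) (area = (24/2)·6.792²·sin(360°/24) = 143.29 mm²); the cube at (4.5, 13) is present — its section is the full 9×29 rectangle (area 261.00 mm²); the cube at (-2.5, 0) does not reach this height (z outside [1.5, 7]); the r=11.5 sphere at (6, -4) contributes a regular 24-gon of circumradius √(11.5²−1.95²) = 11.333 (area = (24/2)·11.333²·sin(360°/24) = 398.94 mm²); Subtracting the remaining from the first: starting from the cone (143.29 mm²), the 9×29 cube at (4.5, 13) misses the remaining region (no effect); the r=11.5 sphere at (6, -4) partially overlaps it — only the 116.42 mm² overlap (of its 398.94 mm²) is removed, clipping the outline — area = 26.87 mm². At z = 6.6: the cone (r1=7→r2=1) has section circumradius 3.954 here — a regular 24-gon (area = (24/2)·3.954²·sin(360°/24) = 48.55 mm²); the cube at (4.5, 13) (footprint 9×29) is included at this height (area 261.00 mm²); the 14×24 cube at (-2.5, 0) contributes its full rectangle (area 336.00 mm²); the sphere at (6, -4): section is a regular 24-gon, circumradius = √(r²−h²) = √(11.5²−8.1²) = 8.163 (area = (24/2)·8.163²·sin(360°/24) = 206.97 mm²); After the difference (first − rest): starting from the cone (48.55 mm²), the 9×29 cube at (4.5, 13) misses the remaining region (no effect); the 14×24 cube at (-2.5, 0) partially overlaps it — only the 21.26 mm² overlap (of its 336.00 mm²) is removed, clipping the outline; the r=11.5 sphere at (6, -4) partially overlaps it — only the 18.67 mm² overlap (of its 206.97 mm²) is removed, clipping the outline — area = 8.63 mm². Checking containment: at z = 6.6 the cross-section extends beyond the z = 0.45 cross-section by about 8.63 mm².

part overhangs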